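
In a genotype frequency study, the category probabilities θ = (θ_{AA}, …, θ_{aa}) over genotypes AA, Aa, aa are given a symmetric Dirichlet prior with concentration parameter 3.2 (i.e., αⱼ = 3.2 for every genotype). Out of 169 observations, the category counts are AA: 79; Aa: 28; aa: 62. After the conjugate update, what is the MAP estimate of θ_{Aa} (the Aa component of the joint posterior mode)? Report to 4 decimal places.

0.1720

The Dirichlet prior is conjugate to the Multinomial likelihood: each posterior αⱼ = prior αⱼ + observed count nⱼ.
Posterior concentration: (82.2, 31.2, 65.2), total = 178.6.
Joint mode component: (α_{Aa}−1)/(Σα−K) = 30.2/175.6 = 0.1720.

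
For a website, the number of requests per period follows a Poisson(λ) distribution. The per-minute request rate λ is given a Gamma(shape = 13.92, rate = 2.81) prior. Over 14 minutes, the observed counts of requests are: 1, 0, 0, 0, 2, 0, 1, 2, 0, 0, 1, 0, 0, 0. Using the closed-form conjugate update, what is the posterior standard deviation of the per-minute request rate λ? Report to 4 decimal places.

With a Gamma(shape α, rate β) prior, the Poisson likelihood is conjugate: the posterior is Gamma(α + ΣXᵢ, β + n).
Sum of counts S = 7 over n = 14 minutes.
Posterior: Gamma(α+S, β+n) = Gamma(13.92+7, 2.81+14) = Gamma(20.92, 16.81).
SD = √α/β = √20.92/16.81 = 0.2721.

0.2721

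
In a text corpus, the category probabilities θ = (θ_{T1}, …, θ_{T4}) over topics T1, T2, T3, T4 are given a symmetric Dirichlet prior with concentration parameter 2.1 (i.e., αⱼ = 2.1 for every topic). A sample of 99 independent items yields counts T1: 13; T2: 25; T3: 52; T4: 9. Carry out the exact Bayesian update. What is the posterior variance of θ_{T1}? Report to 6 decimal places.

The Dirichlet prior is conjugate to the Multinomial likelihood: each posterior αⱼ = prior αⱼ + observed count nⱼ.
Posterior concentration: (15.1, 27.1, 54.1, 11.1), total = 107.4.
Var[θ_j] = α_j(Σα−α_j)/((Σα)²(Σα+1)) = 15.1·92.3/(107.4²·108.4) = 0.001115.

0.001115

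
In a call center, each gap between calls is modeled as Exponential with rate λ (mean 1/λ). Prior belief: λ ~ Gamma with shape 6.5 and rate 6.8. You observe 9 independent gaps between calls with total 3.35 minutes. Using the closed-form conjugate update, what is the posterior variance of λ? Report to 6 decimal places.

With a Gamma(shape α, rate β) prior on the exponential rate λ, the posterior after n observations with total T = Σxᵢ is Gamma(α+n, β+T).
Posterior: Gamma(6.5+9, 6.8+3.35) = Gamma(15.5, 10.15).
Var = α/β² = 0.150453.

0.150453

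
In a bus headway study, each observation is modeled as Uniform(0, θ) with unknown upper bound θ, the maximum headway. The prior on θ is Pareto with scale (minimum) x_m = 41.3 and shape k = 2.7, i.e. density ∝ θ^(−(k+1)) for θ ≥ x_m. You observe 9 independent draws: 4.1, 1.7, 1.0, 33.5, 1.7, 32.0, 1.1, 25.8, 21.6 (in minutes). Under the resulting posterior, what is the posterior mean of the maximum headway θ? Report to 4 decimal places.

A Pareto(scale x_m, shape k) prior on the upper bound θ of Uniform(0, θ) is conjugate: posterior is Pareto(max(x_m, max xᵢ), k + n).
Sample maximum = 33.5; prior scale x_m = 41.3 → posterior scale = max = 41.3.
Posterior shape = 2.7 + 9 = 11.7.
E[θ|data] = k·x_m/(k−1) = 11.7·41.3/10.7 = 45.1598.

45.1598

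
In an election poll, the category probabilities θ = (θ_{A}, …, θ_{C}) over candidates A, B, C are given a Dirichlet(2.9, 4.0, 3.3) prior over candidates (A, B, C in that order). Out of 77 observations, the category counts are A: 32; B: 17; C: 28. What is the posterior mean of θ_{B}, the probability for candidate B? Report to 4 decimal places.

0.2408

The Dirichlet prior is conjugate to the Multinomial likelihood: each posterior αⱼ = prior αⱼ + observed count nⱼ.
Posterior concentration: (34.9, 21.0, 31.3), total = 87.2.
E[θ_{B}|data] = α_{B}/Σα = 21.0/87.2 = 0.2408.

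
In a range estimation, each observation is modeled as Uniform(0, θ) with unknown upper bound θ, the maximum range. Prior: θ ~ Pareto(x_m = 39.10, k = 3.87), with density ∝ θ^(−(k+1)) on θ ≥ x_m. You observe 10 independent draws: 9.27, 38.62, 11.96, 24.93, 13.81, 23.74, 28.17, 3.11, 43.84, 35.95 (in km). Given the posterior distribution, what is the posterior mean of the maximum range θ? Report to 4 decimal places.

A Pareto(scale x_m, shape k) prior on the upper bound θ of Uniform(0, θ) is conjugate: posterior is Pareto(max(x_m, max xᵢ), k + n).
Sample maximum = 43.84; prior scale x_m = 39.10 → posterior scale = max = 43.84.
Posterior shape = 3.87 + 10 = 13.87.
E[θ|data] = k·x_m/(k−1) = 13.87·43.84/12.87 = 47.2464.

47.2464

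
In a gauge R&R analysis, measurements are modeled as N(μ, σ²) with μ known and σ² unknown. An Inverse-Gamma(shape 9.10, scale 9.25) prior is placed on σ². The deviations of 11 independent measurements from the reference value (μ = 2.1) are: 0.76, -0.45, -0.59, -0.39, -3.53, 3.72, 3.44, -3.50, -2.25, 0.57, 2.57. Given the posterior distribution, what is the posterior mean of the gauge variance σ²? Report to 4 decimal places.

With known mean μ and an Inverse-Gamma(α, β) prior on σ², the Normal likelihood is conjugate: posterior is Inv-Gamma(α + n/2, β + Σ(xᵢ−μ)²/2).
Σ(xᵢ−μ)² = (0.76)² + (-0.45)² + (-0.59)² + (-0.39)² + (-3.53)² + (3.72)² + (3.44)² + (-3.50)² + (-2.25)² + (0.57)² + (2.57)² = 63.6555.
Posterior: Inv-Gamma(9.10 + 11/2, 9.25 + 63.6555/2) = Inv-Gamma(14.60, 41.07775).
E[σ²|data] = β/(α−1) = 41.07775/13.60 = 3.0204.

3.0204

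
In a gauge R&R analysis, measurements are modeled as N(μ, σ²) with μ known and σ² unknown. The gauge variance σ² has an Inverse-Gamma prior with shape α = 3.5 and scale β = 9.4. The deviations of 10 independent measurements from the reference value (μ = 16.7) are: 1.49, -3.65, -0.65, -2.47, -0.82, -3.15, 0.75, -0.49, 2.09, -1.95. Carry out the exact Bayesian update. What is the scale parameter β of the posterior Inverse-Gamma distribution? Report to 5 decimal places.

With known mean μ and an Inverse-Gamma(α, β) prior on σ², the Normal likelihood is conjugate: posterior is Inv-Gamma(α + n/2, β + Σ(xᵢ−μ)²/2).
Σ(xᵢ−μ)² = (1.49)² + (-3.65)² + (-0.65)² + (-2.47)² + (-0.82)² + (-3.15)² + (0.75)² + (-0.49)² + (2.09)² + (-1.95)² = 41.6341.
Posterior: Inv-Gamma(3.5 + 10/2, 9.4 + 41.6341/2) = Inv-Gamma(8.50, 30.21705).
Posterior β = 30.21705.

30.21705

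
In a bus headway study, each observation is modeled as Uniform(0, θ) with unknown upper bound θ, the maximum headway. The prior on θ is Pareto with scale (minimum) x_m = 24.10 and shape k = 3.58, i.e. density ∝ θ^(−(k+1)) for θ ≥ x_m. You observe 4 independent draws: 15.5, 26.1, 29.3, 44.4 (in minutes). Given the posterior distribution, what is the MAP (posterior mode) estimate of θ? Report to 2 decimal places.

A Pareto(scale x_m, shape k) prior on the upper bound θ of Uniform(0, θ) is conjugate: posterior is Pareto(max(x_m, max xᵢ), k + n).
Sample maximum = 44.4; prior scale x_m = 24.10 → posterior scale = max = 44.40.
Posterior shape = 3.58 + 4 = 7.58.
The Pareto density is decreasing on [x_m, ∞), so the mode is x_m = 44.40.

44.40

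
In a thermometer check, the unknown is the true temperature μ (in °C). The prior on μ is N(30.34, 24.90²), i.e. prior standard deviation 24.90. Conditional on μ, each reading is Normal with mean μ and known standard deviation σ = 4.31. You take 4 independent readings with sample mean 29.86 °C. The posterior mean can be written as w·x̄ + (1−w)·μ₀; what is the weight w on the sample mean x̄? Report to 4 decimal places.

0.9926

For Normal data with known variance σ², a Normal(μ₀, σ₀²) prior on μ is conjugate. Posterior precision = 1/σ₀² + n/σ²; posterior mean is the precision-weighted average of μ₀ and x̄.
σ₀² = 24.90² = 620.01, σ² = 4.31² = 18.5761. Prior precision 1/σ₀² = 1/620.01; data precision n/σ² = 4/18.5761.
w = (n/σ²)/(1/σ₀² + n/σ²) = n·σ₀²/(σ² + n·σ₀²) = 4·620.01/(18.5761 + 4·620.01) = 2480.04/2498.6161 = 0.9926.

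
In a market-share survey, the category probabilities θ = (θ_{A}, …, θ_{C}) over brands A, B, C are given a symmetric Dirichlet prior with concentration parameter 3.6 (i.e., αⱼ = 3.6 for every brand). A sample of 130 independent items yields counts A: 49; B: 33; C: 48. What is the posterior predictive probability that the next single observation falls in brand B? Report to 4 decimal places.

0.2599

The Dirichlet prior is conjugate to the Multinomial likelihood: each posterior αⱼ = prior αⱼ + observed count nⱼ.
Posterior concentration: (52.6, 36.6, 51.6), total = 140.8.
P(next = B | data) = α_{B}/Σα = 0.2599.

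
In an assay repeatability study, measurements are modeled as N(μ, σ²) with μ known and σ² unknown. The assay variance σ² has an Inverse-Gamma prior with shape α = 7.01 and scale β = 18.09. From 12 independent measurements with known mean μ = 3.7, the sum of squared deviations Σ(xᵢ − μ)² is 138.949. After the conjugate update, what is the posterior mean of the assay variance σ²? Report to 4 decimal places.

7.2910

With known mean μ and an Inverse-Gamma(α, β) prior on σ², the Normal likelihood is conjugate: posterior is Inv-Gamma(α + n/2, β + Σ(xᵢ−μ)²/2).
Posterior: Inv-Gamma(7.01 + 12/2, 18.09 + 138.949/2) = Inv-Gamma(13.01, 87.5645).
E[σ²|data] = β/(α−1) = 87.5645/12.01 = 7.2910.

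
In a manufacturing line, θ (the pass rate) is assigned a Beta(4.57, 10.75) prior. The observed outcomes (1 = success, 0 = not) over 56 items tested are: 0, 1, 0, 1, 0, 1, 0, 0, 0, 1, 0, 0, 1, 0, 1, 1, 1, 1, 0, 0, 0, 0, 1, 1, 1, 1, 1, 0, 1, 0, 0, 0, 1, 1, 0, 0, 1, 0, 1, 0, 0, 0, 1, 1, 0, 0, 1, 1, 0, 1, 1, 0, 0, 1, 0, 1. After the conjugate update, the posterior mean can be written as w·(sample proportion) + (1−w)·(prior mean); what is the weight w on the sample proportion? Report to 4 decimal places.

The Beta prior is conjugate to a Binomial/Bernoulli likelihood; the update adds successes to α and failures to β.
Posterior mean = (α₀+k)/(α₀+β₀+n) = [n/(α₀+β₀+n)]·(k/n) + [(α₀+β₀)/(α₀+β₀+n)]·α₀/(α₀+β₀), so only n and the prior enter the weight.
The weight on the data is w = n/(α₀+β₀+n) = 56/(4.57+10.75+56) = 56/71.32 = 0.7852.

0.7852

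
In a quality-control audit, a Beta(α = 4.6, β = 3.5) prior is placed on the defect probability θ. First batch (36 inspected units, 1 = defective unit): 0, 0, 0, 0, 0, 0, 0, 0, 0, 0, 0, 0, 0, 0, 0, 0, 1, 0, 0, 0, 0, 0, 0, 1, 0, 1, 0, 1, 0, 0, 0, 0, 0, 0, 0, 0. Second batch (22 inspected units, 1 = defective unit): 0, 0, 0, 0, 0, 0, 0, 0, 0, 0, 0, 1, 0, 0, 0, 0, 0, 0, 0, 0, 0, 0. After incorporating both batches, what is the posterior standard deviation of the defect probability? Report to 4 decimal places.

0.0430

The Beta prior is conjugate to a Binomial/Bernoulli likelihood; the update adds successes to α and failures to β.
After batch 1: Beta(4.6+4, 3.5+32) = Beta(8.6, 35.5).
After batch 2: Beta(8.6+1, 35.5+21) = Beta(9.6, 56.5).
Var = αβ/((α+β)²(α+β+1)) = 9.6·56.5/(66.1²·67.1) = 0.00185010; SD = √0.00185010 = 0.0430.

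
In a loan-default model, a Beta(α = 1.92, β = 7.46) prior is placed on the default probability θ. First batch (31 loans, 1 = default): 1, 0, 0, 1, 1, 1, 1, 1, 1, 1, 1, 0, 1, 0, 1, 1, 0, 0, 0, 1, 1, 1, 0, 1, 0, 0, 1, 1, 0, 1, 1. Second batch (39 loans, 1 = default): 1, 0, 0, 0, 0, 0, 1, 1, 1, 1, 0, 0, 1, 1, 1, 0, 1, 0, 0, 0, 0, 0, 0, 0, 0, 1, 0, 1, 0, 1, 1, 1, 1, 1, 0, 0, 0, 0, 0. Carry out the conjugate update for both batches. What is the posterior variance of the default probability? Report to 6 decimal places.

0.003104

The Beta prior is conjugate to a Binomial/Bernoulli likelihood; the update adds successes to α and failures to β.
After batch 1: Beta(1.92+20, 7.46+11) = Beta(21.92, 18.46).
After batch 2: Beta(21.92+16, 18.46+23) = Beta(37.92, 41.46).
Var = αβ/((α+β)²(α+β+1)) = 37.92·41.46/(79.38²·80.38) = 0.003104.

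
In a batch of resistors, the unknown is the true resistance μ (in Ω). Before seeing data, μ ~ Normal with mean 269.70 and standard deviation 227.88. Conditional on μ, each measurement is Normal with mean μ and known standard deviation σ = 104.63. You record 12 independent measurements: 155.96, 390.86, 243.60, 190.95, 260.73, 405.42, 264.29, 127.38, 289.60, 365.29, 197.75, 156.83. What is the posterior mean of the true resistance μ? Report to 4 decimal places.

254.3251

For Normal data with known variance σ², a Normal(μ₀, σ₀²) prior on μ is conjugate. Posterior precision = 1/σ₀² + n/σ²; posterior mean is the precision-weighted average of μ₀ and x̄.
Σxᵢ = 155.96 + 390.86 + 243.60 + 190.95 + 260.73 + 405.42 + 264.29 + 127.38 + 289.60 + 365.29 + 197.75 + 156.83 = 3048.66, so n·x̄ = 3048.66.
σ₀² = 227.88² = 51929.2944, σ² = 104.63² = 10947.4369; σ² + n·σ₀² = 10947.4369 + 12·51929.2944 = 634098.9697.
Posterior mean = (μ₀/σ₀² + n·x̄/σ²)/(1/σ₀² + n/σ²) = (σ²·μ₀ + σ₀²·n·x̄)/(σ² + n·σ₀²) = (10947.4369·269.70 + 51929.2944·3048.66)/634098.9697 = 161267286.397434/634098.9697 = 254.3251.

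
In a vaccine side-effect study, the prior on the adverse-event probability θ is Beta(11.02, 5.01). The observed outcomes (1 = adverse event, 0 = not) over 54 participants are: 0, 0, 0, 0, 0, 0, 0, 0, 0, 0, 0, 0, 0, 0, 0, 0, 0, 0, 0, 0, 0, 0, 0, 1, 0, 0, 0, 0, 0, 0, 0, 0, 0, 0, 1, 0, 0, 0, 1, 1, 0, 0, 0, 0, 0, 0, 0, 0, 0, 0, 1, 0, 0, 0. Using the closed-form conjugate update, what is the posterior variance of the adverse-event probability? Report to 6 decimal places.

0.002484

The Beta prior is conjugate to a Binomial/Bernoulli likelihood; the update adds successes to α and failures to β.
Posterior: Beta(α+k, β+n−k) = Beta(11.02+5, 5.01+49) = Beta(16.02, 54.01).
Var = αβ/((α+β)²(α+β+1)) = 16.02·54.01/(70.03²·71.03) = 0.002484.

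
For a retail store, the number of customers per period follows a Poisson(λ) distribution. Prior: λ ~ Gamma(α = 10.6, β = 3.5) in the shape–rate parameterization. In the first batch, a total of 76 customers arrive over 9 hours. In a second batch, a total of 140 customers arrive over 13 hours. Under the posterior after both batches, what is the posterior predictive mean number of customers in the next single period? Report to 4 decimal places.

8.8863

With a Gamma(shape α, rate β) prior, the Poisson likelihood is conjugate: the posterior is Gamma(α + ΣXᵢ, β + n).
After batch 1: Gamma(α+S, β+n) = Gamma(10.6+76, 3.5+9) = Gamma(86.6, 12.5).
After batch 2: Gamma(α+S, β+n) = Gamma(86.6+140, 12.5+13) = Gamma(226.6, 25.5).
The predictive distribution for one future period is NegBinom with mean α/β = 8.8863.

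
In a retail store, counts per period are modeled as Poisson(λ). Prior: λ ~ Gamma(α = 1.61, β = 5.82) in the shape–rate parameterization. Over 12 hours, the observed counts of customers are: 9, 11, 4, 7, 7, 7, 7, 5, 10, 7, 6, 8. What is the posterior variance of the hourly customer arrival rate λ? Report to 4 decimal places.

0.2822

With a Gamma(shape α, rate β) prior, the Poisson likelihood is conjugate: the posterior is Gamma(α + ΣXᵢ, β + n).
Sum of counts S = 88 over n = 12 hours.
Posterior: Gamma(α+S, β+n) = Gamma(1.61+88, 5.82+12) = Gamma(89.61, 17.82).
Var = α/β² = 89.61/17.82² = 0.2822.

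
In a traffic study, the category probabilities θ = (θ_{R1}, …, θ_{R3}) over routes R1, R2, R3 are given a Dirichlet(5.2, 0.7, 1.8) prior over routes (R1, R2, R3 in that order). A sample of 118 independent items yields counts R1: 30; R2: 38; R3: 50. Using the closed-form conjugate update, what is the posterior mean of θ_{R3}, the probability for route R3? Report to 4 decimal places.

0.4121

The Dirichlet prior is conjugate to the Multinomial likelihood: each posterior αⱼ = prior αⱼ + observed count nⱼ.
Posterior concentration: (35.2, 38.7, 51.8), total = 125.7.
E[θ_{R3}|data] = α_{R3}/Σα = 51.8/125.7 = 0.4121.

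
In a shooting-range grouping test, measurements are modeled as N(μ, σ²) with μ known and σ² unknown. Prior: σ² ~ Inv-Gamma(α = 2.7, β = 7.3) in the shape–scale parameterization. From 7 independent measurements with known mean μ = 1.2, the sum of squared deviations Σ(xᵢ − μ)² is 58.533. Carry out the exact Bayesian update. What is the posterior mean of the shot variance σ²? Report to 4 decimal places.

With known mean μ and an Inverse-Gamma(α, β) prior on σ², the Normal likelihood is conjugate: posterior is Inv-Gamma(α + n/2, β + Σ(xᵢ−μ)²/2).
Posterior: Inv-Gamma(2.7 + 7/2, 7.3 + 58.533/2) = Inv-Gamma(6.20, 36.5665).
E[σ²|data] = β/(α−1) = 36.5665/5.20 = 7.0320.

7.0320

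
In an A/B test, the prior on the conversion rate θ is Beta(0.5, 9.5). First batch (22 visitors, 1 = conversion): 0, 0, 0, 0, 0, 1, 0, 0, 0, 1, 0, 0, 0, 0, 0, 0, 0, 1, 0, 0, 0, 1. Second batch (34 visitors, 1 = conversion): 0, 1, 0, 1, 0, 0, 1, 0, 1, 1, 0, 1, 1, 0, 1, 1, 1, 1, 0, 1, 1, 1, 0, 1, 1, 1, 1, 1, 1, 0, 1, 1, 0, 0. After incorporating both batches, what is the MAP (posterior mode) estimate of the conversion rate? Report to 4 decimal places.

The Beta prior is conjugate to a Binomial/Bernoulli likelihood; the update adds successes to α and failures to β.
After batch 1: Beta(0.5+4, 9.5+18) = Beta(4.5, 27.5).
After batch 2: Beta(4.5+22, 27.5+12) = Beta(26.5, 39.5).
Mode of Beta(a,b) for a,b>1 is (a−1)/(a+b−2) = 25.5/64.0 = 0.3984.

0.3984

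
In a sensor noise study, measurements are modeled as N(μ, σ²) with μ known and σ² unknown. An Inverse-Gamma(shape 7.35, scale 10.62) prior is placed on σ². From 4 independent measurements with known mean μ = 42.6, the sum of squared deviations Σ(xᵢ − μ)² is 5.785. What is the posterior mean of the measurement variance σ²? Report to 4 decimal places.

1.6183

With known mean μ and an Inverse-Gamma(α, β) prior on σ², the Normal likelihood is conjugate: posterior is Inv-Gamma(α + n/2, β + Σ(xᵢ−μ)²/2).
Posterior: Inv-Gamma(7.35 + 4/2, 10.62 + 5.785/2) = Inv-Gamma(9.35, 13.5125).
E[σ²|data] = β/(α−1) = 13.5125/8.35 = 1.6183.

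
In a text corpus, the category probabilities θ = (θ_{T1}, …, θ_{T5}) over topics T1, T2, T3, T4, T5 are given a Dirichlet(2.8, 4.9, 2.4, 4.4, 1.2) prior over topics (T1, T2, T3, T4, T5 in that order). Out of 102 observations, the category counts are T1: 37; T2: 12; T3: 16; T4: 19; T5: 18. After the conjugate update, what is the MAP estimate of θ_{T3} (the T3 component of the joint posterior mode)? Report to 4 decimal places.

The Dirichlet prior is conjugate to the Multinomial likelihood: each posterior αⱼ = prior αⱼ + observed count nⱼ.
Posterior concentration: (39.8, 16.9, 18.4, 23.4, 19.2), total = 117.7.
Joint mode component: (α_{T3}−1)/(Σα−K) = 17.4/112.7 = 0.1544.

0.1544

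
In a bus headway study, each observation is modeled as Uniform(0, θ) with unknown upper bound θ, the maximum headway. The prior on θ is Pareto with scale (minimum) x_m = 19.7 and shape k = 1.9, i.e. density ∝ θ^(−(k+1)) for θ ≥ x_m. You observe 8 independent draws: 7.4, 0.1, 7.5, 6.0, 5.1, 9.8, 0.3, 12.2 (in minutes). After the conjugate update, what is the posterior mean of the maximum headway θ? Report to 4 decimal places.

A Pareto(scale x_m, shape k) prior on the upper bound θ of Uniform(0, θ) is conjugate: posterior is Pareto(max(x_m, max xᵢ), k + n).
Sample maximum = 12.2; prior scale x_m = 19.7 → posterior scale = max = 19.7.
Posterior shape = 1.9 + 8 = 9.9.
E[θ|data] = k·x_m/(k−1) = 9.9·19.7/8.9 = 21.9135.

21.9135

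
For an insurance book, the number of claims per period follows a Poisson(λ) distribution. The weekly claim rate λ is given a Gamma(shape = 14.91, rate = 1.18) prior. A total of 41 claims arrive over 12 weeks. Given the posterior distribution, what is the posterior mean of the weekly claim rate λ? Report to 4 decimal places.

4.2420

With a Gamma(shape α, rate β) prior, the Poisson likelihood is conjugate: the posterior is Gamma(α + ΣXᵢ, β + n).
Posterior: Gamma(α+S, β+n) = Gamma(14.91+41, 1.18+12) = Gamma(55.91, 13.18).
Posterior mean = α/β = 55.91/13.18 = 4.2420.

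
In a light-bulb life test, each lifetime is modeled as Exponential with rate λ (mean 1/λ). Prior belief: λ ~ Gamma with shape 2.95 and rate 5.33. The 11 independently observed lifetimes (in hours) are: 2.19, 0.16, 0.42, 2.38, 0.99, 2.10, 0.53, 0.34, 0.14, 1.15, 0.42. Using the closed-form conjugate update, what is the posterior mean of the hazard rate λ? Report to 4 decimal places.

With a Gamma(shape α, rate β) prior on the exponential rate λ, the posterior after n observations with total T = Σxᵢ is Gamma(α+n, β+T).
Sum of observations T = 10.82 hours; n = 11.
Posterior: Gamma(2.95+11, 5.33+10.82) = Gamma(13.95, 16.15).
Posterior mean of λ = α/β = 13.95/16.15 = 0.8638.

0.8638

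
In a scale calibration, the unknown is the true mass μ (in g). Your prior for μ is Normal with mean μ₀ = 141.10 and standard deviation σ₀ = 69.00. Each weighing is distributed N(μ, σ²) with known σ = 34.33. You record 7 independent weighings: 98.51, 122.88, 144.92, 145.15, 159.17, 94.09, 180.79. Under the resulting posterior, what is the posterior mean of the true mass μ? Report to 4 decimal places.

135.2787

For Normal data with known variance σ², a Normal(μ₀, σ₀²) prior on μ is conjugate. Posterior precision = 1/σ₀² + n/σ²; posterior mean is the precision-weighted average of μ₀ and x̄.
Σxᵢ = 98.51 + 122.88 + 144.92 + 145.15 + 159.17 + 94.09 + 180.79 = 945.51, so n·x̄ = 945.51.
σ₀² = 69.00² = 4761, σ² = 34.33² = 1178.5489; σ² + n·σ₀² = 1178.5489 + 7·4761 = 34505.5489.
Posterior mean = (μ₀/σ₀² + n·x̄/σ²)/(1/σ₀² + n/σ²) = (σ²·μ₀ + σ₀²·n·x̄)/(σ² + n·σ₀²) = (1178.5489·141.10 + 4761·945.51)/34505.5489 = 4667866.35979/34505.5489 = 135.2787.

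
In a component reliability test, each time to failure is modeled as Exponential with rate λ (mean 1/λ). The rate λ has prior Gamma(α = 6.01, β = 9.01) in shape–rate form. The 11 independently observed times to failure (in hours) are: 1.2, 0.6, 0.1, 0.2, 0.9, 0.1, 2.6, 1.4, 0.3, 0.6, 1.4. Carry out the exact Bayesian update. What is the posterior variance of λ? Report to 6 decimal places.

0.050188

With a Gamma(shape α, rate β) prior on the exponential rate λ, the posterior after n observations with total T = Σxᵢ is Gamma(α+n, β+T).
Sum of observations T = 9.4 hours; n = 11.
Posterior: Gamma(6.01+11, 9.01+9.4) = Gamma(17.01, 18.41).
Var = α/β² = 0.050188.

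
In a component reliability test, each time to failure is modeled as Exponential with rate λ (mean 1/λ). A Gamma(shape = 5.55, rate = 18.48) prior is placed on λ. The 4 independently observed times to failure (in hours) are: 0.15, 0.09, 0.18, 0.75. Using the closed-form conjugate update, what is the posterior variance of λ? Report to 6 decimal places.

With a Gamma(shape α, rate β) prior on the exponential rate λ, the posterior after n observations with total T = Σxᵢ is Gamma(α+n, β+T).
Sum of observations T = 1.17 hours; n = 4.
Posterior: Gamma(5.55+4, 18.48+1.17) = Gamma(9.55, 19.65).
Var = α/β² = 0.024733.

0.024733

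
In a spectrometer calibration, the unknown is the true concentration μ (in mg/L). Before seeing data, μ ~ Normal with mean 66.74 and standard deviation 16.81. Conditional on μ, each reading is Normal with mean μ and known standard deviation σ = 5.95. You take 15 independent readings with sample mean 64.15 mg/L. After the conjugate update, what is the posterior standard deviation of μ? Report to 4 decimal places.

1.5299

For Normal data with known variance σ², a Normal(μ₀, σ₀²) prior on μ is conjugate. Posterior precision = 1/σ₀² + n/σ²; posterior mean is the precision-weighted average of μ₀ and x̄.
σ₀² = 16.81² = 282.5761, σ² = 5.95² = 35.4025; σ² + n·σ₀² = 35.4025 + 15·282.5761 = 4274.044.
Posterior precision = 1/σ₀² + n/σ² = 1/282.5761 + 15/35.4025 = (σ² + n·σ₀²)/(σ₀²σ²) = 4274.044/(282.5761·35.4025); posterior variance σₙ² = σ₀²σ²/(σ² + n·σ₀²) = 282.5761·35.4025/4274.044 = 2.340617.
Posterior SD = √σₙ² = √(282.5761·35.4025/4274.044) = 1.5299.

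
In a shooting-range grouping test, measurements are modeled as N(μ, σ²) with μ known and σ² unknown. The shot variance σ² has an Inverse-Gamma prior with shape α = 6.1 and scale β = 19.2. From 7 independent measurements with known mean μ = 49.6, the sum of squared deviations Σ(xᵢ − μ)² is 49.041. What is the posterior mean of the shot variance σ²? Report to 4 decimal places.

With known mean μ and an Inverse-Gamma(α, β) prior on σ², the Normal likelihood is conjugate: posterior is Inv-Gamma(α + n/2, β + Σ(xᵢ−μ)²/2).
Posterior: Inv-Gamma(6.1 + 7/2, 19.2 + 49.041/2) = Inv-Gamma(9.60, 43.7205).
E[σ²|data] = β/(α−1) = 43.7205/8.60 = 5.0838.

5.0838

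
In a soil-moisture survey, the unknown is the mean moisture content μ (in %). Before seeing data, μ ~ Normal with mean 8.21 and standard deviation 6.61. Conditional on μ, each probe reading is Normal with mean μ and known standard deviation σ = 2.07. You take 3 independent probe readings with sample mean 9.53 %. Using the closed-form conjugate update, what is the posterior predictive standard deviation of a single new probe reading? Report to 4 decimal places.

2.3808

For Normal data with known variance σ², a Normal(μ₀, σ₀²) prior on μ is conjugate. Posterior precision = 1/σ₀² + n/σ²; posterior mean is the precision-weighted average of μ₀ and x̄.
σ₀² = 6.61² = 43.6921, σ² = 2.07² = 4.2849; σ² + n·σ₀² = 4.2849 + 3·43.6921 = 135.3612.
Posterior precision = 1/σ₀² + n/σ² = 1/43.6921 + 3/4.2849 = (σ² + n·σ₀²)/(σ₀²σ²) = 135.3612/(43.6921·4.2849); posterior variance σₙ² = σ₀²σ²/(σ² + n·σ₀²) = 43.6921·4.2849/135.3612 = 1.383087.
Predictive variance for one new observation = σₙ² + σ² = 43.6921·4.2849/135.3612 + 4.2849 = σ²·(σ₀² + 135.3612)/135.3612 = 4.2849·179.0533/135.3612 = 5.667987; SD = √(4.2849·179.0533/135.3612) = 2.3808.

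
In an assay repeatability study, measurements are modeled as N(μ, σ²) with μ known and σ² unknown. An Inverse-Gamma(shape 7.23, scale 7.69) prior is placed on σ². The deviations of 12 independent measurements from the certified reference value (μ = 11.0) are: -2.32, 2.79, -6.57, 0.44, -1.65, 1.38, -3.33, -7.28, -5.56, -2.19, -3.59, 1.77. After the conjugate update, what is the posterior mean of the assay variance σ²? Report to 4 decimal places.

7.8639

With known mean μ and an Inverse-Gamma(α, β) prior on σ², the Normal likelihood is conjugate: posterior is Inv-Gamma(α + n/2, β + Σ(xᵢ−μ)²/2).
Σ(xᵢ−μ)² = (-2.32)² + (2.79)² + (-6.57)² + (0.44)² + (-1.65)² + (1.38)² + (-3.33)² + (-7.28)² + (-5.56)² + (-2.19)² + (-3.59)² + (1.77)² = 176.9699.
Posterior: Inv-Gamma(7.23 + 12/2, 7.69 + 176.9699/2) = Inv-Gamma(13.23, 96.17495).
E[σ²|data] = β/(α−1) = 96.17495/12.23 = 7.8639.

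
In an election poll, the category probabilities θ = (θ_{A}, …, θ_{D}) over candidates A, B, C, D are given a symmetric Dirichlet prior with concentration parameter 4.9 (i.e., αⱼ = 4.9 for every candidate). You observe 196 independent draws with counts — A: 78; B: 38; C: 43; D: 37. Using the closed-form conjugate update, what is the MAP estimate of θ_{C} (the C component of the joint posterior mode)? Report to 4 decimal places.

The Dirichlet prior is conjugate to the Multinomial likelihood: each posterior αⱼ = prior αⱼ + observed count nⱼ.
Posterior concentration: (82.9, 42.9, 47.9, 41.9), total = 215.6.
Joint mode component: (α_{C}−1)/(Σα−K) = 46.9/211.6 = 0.2216.

0.2216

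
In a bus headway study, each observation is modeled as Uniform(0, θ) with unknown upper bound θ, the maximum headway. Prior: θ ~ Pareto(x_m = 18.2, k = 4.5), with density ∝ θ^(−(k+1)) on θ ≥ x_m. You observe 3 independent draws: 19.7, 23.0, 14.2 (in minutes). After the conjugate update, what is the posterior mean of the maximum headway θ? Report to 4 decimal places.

26.5385

A Pareto(scale x_m, shape k) prior on the upper bound θ of Uniform(0, θ) is conjugate: posterior is Pareto(max(x_m, max xᵢ), k + n).
Sample maximum = 23.0; prior scale x_m = 18.2 → posterior scale = max = 23.0.
Posterior shape = 4.5 + 3 = 7.5.
E[θ|data] = k·x_m/(k−1) = 7.5·23.0/6.5 = 26.5385.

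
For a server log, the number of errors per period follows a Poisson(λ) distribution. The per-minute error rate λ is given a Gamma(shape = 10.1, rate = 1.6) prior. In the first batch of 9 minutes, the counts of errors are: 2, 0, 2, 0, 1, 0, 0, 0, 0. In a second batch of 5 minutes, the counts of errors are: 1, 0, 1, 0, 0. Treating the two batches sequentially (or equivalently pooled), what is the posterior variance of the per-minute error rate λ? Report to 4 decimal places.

With a Gamma(shape α, rate β) prior, the Poisson likelihood is conjugate: the posterior is Gamma(α + ΣXᵢ, β + n).
Batch 1: sum of counts S = 5 over n = 9 minutes.
After batch 1: Gamma(α+S, β+n) = Gamma(10.1+5, 1.6+9) = Gamma(15.1, 10.6).
Batch 2: sum of counts S = 2 over n = 5 minutes.
After batch 2: Gamma(α+S, β+n) = Gamma(15.1+2, 10.6+5) = Gamma(17.1, 15.6).
Var = α/β² = 17.1/15.6² = 0.0703.

0.0703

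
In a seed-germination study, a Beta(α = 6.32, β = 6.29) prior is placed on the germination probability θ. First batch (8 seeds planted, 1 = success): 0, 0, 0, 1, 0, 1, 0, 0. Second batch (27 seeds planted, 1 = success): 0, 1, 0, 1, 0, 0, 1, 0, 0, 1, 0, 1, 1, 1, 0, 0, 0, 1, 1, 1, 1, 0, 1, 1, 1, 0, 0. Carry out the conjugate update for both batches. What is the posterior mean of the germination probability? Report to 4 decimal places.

The Beta prior is conjugate to a Binomial/Bernoulli likelihood; the update adds successes to α and failures to β.
After batch 1: Beta(6.32+2, 6.29+6) = Beta(8.32, 12.29).
After batch 2: Beta(8.32+14, 12.29+13) = Beta(22.32, 25.29).
Posterior mean = α/(α+β) = 22.32/47.61 = 0.4688.

0.4688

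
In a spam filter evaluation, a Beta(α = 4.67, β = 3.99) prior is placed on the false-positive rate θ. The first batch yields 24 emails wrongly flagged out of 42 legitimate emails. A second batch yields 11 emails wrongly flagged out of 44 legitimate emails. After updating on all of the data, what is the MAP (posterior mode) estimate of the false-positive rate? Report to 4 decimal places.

0.4173

The Beta prior is conjugate to a Binomial/Bernoulli likelihood; the update adds successes to α and failures to β.
After batch 1: Beta(4.67+24, 3.99+18) = Beta(28.67, 21.99).
After batch 2: Beta(28.67+11, 21.99+33) = Beta(39.67, 54.99).
Mode of Beta(a,b) for a,b>1 is (a−1)/(a+b−2) = 38.67/92.66 = 0.4173.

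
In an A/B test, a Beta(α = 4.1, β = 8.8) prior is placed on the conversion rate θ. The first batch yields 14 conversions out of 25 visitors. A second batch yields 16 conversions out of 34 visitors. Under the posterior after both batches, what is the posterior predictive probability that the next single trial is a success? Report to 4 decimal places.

0.4743

The Beta prior is conjugate to a Binomial/Bernoulli likelihood; the update adds successes to α and failures to β.
After batch 1: Beta(4.1+14, 8.8+11) = Beta(18.1, 19.8).
After batch 2: Beta(18.1+16, 19.8+18) = Beta(34.1, 37.8).
For a single future Bernoulli trial, P(success | data) = α/(α+β) = 0.4743.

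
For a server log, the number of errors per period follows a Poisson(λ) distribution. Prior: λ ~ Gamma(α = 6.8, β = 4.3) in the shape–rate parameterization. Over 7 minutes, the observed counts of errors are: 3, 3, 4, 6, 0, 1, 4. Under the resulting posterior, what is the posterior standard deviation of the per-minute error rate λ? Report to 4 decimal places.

With a Gamma(shape α, rate β) prior, the Poisson likelihood is conjugate: the posterior is Gamma(α + ΣXᵢ, β + n).
Sum of counts S = 21 over n = 7 minutes.
Posterior: Gamma(α+S, β+n) = Gamma(6.8+21, 4.3+7) = Gamma(27.8, 11.3).
SD = √α/β = √27.8/11.3 = 0.4666.

0.4666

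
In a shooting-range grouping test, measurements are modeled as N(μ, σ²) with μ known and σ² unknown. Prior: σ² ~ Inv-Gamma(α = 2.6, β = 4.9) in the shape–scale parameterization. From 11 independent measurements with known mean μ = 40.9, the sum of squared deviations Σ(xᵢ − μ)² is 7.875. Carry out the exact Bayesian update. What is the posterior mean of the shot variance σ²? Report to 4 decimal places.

With known mean μ and an Inverse-Gamma(α, β) prior on σ², the Normal likelihood is conjugate: posterior is Inv-Gamma(α + n/2, β + Σ(xᵢ−μ)²/2).
Posterior: Inv-Gamma(2.6 + 11/2, 4.9 + 7.875/2) = Inv-Gamma(8.10, 8.8375).
E[σ²|data] = β/(α−1) = 8.8375/7.10 = 1.2447.

1.2447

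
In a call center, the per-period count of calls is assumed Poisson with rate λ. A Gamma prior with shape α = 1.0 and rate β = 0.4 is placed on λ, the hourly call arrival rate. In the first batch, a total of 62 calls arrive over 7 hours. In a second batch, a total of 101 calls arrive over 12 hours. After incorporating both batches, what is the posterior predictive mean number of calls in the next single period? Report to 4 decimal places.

8.4536

With a Gamma(shape α, rate β) prior, the Poisson likelihood is conjugate: the posterior is Gamma(α + ΣXᵢ, β + n).
After batch 1: Gamma(α+S, β+n) = Gamma(1.0+62, 0.4+7) = Gamma(63.0, 7.4).
After batch 2: Gamma(α+S, β+n) = Gamma(63.0+101, 7.4+12) = Gamma(164.0, 19.4).
The predictive distribution for one future period is NegBinom with mean α/β = 8.4536.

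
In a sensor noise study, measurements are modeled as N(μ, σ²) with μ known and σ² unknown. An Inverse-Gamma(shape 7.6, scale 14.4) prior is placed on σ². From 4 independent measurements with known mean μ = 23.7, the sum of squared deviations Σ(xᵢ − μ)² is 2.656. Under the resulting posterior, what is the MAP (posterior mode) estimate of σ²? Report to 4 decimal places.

1.4838

With known mean μ and an Inverse-Gamma(α, β) prior on σ², the Normal likelihood is conjugate: posterior is Inv-Gamma(α + n/2, β + Σ(xᵢ−μ)²/2).
Posterior: Inv-Gamma(7.6 + 4/2, 14.4 + 2.656/2) = Inv-Gamma(9.60, 15.7280).
Mode = β/(α+1) = 15.7280/10.60 = 1.4838.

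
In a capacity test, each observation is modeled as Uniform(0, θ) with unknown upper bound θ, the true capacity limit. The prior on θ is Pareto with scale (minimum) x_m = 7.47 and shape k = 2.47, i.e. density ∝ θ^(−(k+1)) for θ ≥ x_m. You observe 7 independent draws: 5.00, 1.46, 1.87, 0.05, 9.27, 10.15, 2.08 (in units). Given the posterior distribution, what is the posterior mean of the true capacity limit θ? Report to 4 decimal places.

A Pareto(scale x_m, shape k) prior on the upper bound θ of Uniform(0, θ) is conjugate: posterior is Pareto(max(x_m, max xᵢ), k + n).
Sample maximum = 10.15; prior scale x_m = 7.47 → posterior scale = max = 10.15.
Posterior shape = 2.47 + 7 = 9.47.
E[θ|data] = k·x_m/(k−1) = 9.47·10.15/8.47 = 11.3483.

11.3483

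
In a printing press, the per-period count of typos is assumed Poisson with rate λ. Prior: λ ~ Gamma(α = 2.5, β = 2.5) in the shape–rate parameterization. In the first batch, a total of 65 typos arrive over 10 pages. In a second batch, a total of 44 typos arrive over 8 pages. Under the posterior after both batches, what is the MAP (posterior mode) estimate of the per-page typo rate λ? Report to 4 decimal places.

With a Gamma(shape α, rate β) prior, the Poisson likelihood is conjugate: the posterior is Gamma(α + ΣXᵢ, β + n).
After batch 1: Gamma(α+S, β+n) = Gamma(2.5+65, 2.5+10) = Gamma(67.5, 12.5).
After batch 2: Gamma(α+S, β+n) = Gamma(67.5+44, 12.5+8) = Gamma(111.5, 20.5).
Mode of Gamma(α,β) for α≥1 is (α−1)/β = 110.5/20.5 = 5.3902.

5.3902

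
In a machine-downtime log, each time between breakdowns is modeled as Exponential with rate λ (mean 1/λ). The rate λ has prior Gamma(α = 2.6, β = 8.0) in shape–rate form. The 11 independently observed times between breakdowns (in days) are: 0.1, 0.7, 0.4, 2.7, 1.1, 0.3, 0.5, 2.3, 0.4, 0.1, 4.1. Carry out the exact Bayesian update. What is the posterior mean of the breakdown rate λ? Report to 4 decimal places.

0.6570

With a Gamma(shape α, rate β) prior on the exponential rate λ, the posterior after n observations with total T = Σxᵢ is Gamma(α+n, β+T).
Sum of observations T = 12.7 days; n = 11.
Posterior: Gamma(2.6+11, 8.0+12.7) = Gamma(13.6, 20.7).
Posterior mean of λ = α/β = 13.6/20.7 = 0.6570.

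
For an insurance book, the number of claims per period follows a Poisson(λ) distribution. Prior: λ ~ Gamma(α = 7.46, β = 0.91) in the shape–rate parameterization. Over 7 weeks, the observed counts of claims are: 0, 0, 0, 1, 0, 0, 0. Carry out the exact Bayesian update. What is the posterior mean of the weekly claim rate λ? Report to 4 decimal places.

With a Gamma(shape α, rate β) prior, the Poisson likelihood is conjugate: the posterior is Gamma(α + ΣXᵢ, β + n).
Sum of counts S = 1 over n = 7 weeks.
Posterior: Gamma(α+S, β+n) = Gamma(7.46+1, 0.91+7) = Gamma(8.46, 7.91).
Posterior mean = α/β = 8.46/7.91 = 1.0695.

1.0695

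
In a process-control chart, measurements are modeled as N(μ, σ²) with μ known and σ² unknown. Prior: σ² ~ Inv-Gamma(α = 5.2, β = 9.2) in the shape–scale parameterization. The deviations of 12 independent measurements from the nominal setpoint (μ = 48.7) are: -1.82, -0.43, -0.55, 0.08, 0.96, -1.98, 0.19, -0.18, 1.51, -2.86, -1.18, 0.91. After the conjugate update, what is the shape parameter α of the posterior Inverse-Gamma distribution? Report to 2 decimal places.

With known mean μ and an Inverse-Gamma(α, β) prior on σ², the Normal likelihood is conjugate: posterior is Inv-Gamma(α + n/2, β + Σ(xᵢ−μ)²/2).
Σ(xᵢ−μ)² = (-1.82)² + (-0.43)² + (-0.55)² + (0.08)² + (0.96)² + (-1.98)² + (0.19)² + (-0.18)² + (1.51)² + (-2.86)² + (-1.18)² + (0.91)² = 21.3969.
Posterior: Inv-Gamma(5.2 + 12/2, 9.2 + 21.3969/2) = Inv-Gamma(11.20, 19.89845).
Posterior α = 11.20.

11.20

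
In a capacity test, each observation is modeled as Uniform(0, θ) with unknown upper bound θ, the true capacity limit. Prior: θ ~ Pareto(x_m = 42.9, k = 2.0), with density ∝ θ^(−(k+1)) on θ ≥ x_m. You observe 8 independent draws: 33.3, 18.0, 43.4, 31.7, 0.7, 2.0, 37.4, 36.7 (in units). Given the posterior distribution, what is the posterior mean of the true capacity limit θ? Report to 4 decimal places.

A Pareto(scale x_m, shape k) prior on the upper bound θ of Uniform(0, θ) is conjugate: posterior is Pareto(max(x_m, max xᵢ), k + n).
Sample maximum = 43.4; prior scale x_m = 42.9 → posterior scale = max = 43.4.
Posterior shape = 2.0 + 8 = 10.0.
E[θ|data] = k·x_m/(k−1) = 10.0·43.4/9.0 = 48.2222.

48.2222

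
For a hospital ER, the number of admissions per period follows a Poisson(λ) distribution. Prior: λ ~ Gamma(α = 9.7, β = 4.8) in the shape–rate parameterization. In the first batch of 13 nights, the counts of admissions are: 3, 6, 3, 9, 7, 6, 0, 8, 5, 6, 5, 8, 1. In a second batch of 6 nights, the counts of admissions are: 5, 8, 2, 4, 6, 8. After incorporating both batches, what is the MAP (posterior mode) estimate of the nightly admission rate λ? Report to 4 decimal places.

With a Gamma(shape α, rate β) prior, the Poisson likelihood is conjugate: the posterior is Gamma(α + ΣXᵢ, β + n).
Batch 1: sum of counts S = 67 over n = 13 nights.
After batch 1: Gamma(α+S, β+n) = Gamma(9.7+67, 4.8+13) = Gamma(76.7, 17.8).
Batch 2: sum of counts S = 33 over n = 6 nights.
After batch 2: Gamma(α+S, β+n) = Gamma(76.7+33, 17.8+6) = Gamma(109.7, 23.8).
Mode of Gamma(α,β) for α≥1 is (α−1)/β = 108.7/23.8 = 4.5672.

4.5672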